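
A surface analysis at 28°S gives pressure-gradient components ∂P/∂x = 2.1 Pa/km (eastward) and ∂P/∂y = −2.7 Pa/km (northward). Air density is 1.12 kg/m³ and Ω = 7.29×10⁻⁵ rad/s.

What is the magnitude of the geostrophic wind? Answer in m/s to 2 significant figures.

Coriolis parameter at 28°S:
f = 2Ω sin φ = 2 × 7.29×10⁻⁵ × sin 28° = 6.84×10⁻⁵ s⁻¹
In the Southern Hemisphere f is negative: f = −6.84×10⁻⁵ s⁻¹.
Component geostrophic relations (x east, y north):
u_g = −(1/(fρ)) ∂P/∂y,  v_g = (1/(fρ)) ∂P/∂x
u_g = −(−2.7×10⁻³)/(−6.84×10⁻⁵ × 1.12) = −35.2 m/s;  v_g = (2.1×10⁻³)/(−6.84×10⁻⁵ × 1.12) = −27.4 m/s
|V_g| = √(u_g² + v_g²) = 44.6 m/s

45 m/s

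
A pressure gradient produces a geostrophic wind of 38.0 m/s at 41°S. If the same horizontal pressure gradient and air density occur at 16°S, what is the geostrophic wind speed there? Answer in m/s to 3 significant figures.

90.4 m/s

With the same pressure gradient and density, V_g ∝ 1/f ∝ 1/sin φ.
V₂ = V₁ · sin φ₁ / sin φ₂ = 38.0 × sin 41° / sin 16°
V₂ = 38.0 × 0.6561/0.2756 = 90.4 m/s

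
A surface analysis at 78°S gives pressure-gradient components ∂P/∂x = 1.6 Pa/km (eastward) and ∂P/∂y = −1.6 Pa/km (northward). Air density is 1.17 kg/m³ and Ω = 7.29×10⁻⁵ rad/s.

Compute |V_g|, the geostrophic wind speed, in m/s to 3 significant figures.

13.6 m/s

Coriolis parameter at 78°S:
f = 2Ω sin φ = 2 × 7.29×10⁻⁵ × sin 78° = 1.43×10⁻⁴ s⁻¹
In the Southern Hemisphere f is negative: f = −1.43×10⁻⁴ s⁻¹.
Component geostrophic relations (x east, y north):
u_g = −(1/(fρ)) ∂P/∂y,  v_g = (1/(fρ)) ∂P/∂x
u_g = −(−1.6×10⁻³)/(−1.43×10⁻⁴ × 1.17) = −9.59 m/s;  v_g = (1.6×10⁻³)/(−1.43×10⁻⁴ × 1.17) = −9.59 m/s
|V_g| = √(u_g² + v_g²) = 13.6 m/s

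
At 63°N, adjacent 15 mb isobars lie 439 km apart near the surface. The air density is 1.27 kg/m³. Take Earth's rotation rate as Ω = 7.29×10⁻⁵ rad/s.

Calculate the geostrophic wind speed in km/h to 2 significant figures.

75 km/h

Coriolis parameter at 63°N:
f = 2Ω sin φ = 2 × 7.29×10⁻⁵ × sin 63° = 1.30×10⁻⁴ s⁻¹
Pressure gradient: |∂P/∂n| = 1500 Pa / 439000 m = 3.42×10⁻³ Pa/m
Geostrophic balance (pressure-gradient force = Coriolis force):
V_g = (1/(fρ)) |∂P/∂n| = 3.42×10⁻³ / (1.30×10⁻⁴ × 1.27) = 20.7 m/s
Converting: 20.7 m/s × 3.6 = 75 km/h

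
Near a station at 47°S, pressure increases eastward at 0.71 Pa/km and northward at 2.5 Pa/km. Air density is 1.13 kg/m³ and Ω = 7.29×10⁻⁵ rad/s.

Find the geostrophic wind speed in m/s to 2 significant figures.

22 m/s

Coriolis parameter at 47°S:
f = 2Ω sin φ = 2 × 7.29×10⁻⁵ × sin 47° = 1.07×10⁻⁴ s⁻¹
In the Southern Hemisphere f is negative: f = −1.07×10⁻⁴ s⁻¹.
Component geostrophic relations (x east, y north):
u_g = −(1/(fρ)) ∂P/∂y,  v_g = (1/(fρ)) ∂P/∂x
u_g = −(2.5×10⁻³)/(−1.07×10⁻⁴ × 1.13) = 20.7 m/s;  v_g = (0.71×10⁻³)/(−1.07×10⁻⁴ × 1.13) = −5.89 m/s
|V_g| = √(u_g² + v_g²) = 21.6 m/s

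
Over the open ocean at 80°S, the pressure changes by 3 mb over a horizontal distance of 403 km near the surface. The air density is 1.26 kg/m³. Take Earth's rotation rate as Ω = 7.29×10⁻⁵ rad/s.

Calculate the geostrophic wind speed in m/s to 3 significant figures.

4.11 m/s

Coriolis parameter at 80°S:
f = 2Ω sin φ = 2 × 7.29×10⁻⁵ × sin 80° = 1.44×10⁻⁴ s⁻¹
Pressure gradient: |∂P/∂n| = 300 Pa / 403000 m = 7.44×10⁻⁴ Pa/m
Geostrophic balance (pressure-gradient force = Coriolis force):
V_g = (1/(fρ)) |∂P/∂n| = 7.44×10⁻⁴ / (1.44×10⁻⁴ × 1.26) = 4.11 m/s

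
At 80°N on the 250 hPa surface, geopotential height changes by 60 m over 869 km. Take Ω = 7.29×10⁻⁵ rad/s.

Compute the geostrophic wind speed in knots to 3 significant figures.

Coriolis parameter at 80°N:
f = 2Ω sin φ = 2 × 7.29×10⁻⁵ × sin 80° = 1.44×10⁻⁴ s⁻¹
Height gradient: |∂Z/∂n| = 60 m / 869000 m = 6.90×10⁻⁵
On a pressure surface, geostrophic balance gives V_g = (g/f)|∂Z/∂n|:
V_g = 9.81 × 6.90×10⁻⁵ / 1.44×10⁻⁴ = 4.72 m/s
Converting: 4.72 m/s × 1.944 = 9.17 knots

9.17 knots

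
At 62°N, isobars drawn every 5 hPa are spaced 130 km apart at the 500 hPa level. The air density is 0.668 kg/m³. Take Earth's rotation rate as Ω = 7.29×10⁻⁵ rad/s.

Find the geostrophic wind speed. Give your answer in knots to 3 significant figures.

Coriolis parameter at 62°N:
f = 2Ω sin φ = 2 × 7.29×10⁻⁵ × sin 62° = 1.29×10⁻⁴ s⁻¹
Pressure gradient: |∂P/∂n| = 500 Pa / 130000 m = 3.85×10⁻³ Pa/m
Geostrophic balance (pressure-gradient force = Coriolis force):
V_g = (1/(fρ)) |∂P/∂n| = 3.85×10⁻³ / (1.29×10⁻⁴ × 0.668) = 44.7 m/s
Converting: 44.7 m/s × 1.944 = 86.9 knots

86.9 knots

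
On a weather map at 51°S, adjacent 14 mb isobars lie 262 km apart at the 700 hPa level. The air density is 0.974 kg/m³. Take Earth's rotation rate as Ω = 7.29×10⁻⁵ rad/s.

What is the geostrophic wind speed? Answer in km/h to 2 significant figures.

170 km/h

Coriolis parameter at 51°S:
f = 2Ω sin φ = 2 × 7.29×10⁻⁵ × sin 51° = 1.13×10⁻⁴ s⁻¹
Pressure gradient: |∂P/∂n| = 1400 Pa / 262000 m = 5.34×10⁻³ Pa/m
Geostrophic balance (pressure-gradient force = Coriolis force):
V_g = (1/(fρ)) |∂P/∂n| = 5.34×10⁻³ / (1.13×10⁻⁴ × 0.974) = 48.4 m/s
Converting: 48.4 m/s × 3.6 = 170 km/h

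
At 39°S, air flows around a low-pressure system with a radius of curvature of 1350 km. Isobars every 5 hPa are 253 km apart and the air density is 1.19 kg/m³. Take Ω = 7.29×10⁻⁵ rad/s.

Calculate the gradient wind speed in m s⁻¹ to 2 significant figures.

16 m s⁻¹

Coriolis parameter at 39°S:
f = 2Ω sin φ = 2 × 7.29×10⁻⁵ × sin 39° = 9.18×10⁻⁵ s⁻¹
Pressure gradient: |∂P/∂n| = 500 Pa / 253000 m = 1.98×10⁻³ Pa/m
Geostrophic speed: V_g = |∂P/∂n|/(fρ) = 1.98×10⁻³/(9.18×10⁻⁵ × 1.19) = 18.1 m/s
Around a low, centrifugal force acts outward with Coriolis, so pressure-gradient force balances both:
(1/ρ)|∂P/∂n| = fV + V²/R  →  V² + fR·V − fR·V_g = 0
With fR = 9.18×10⁻⁵ × 1350×10³ m = 124 m/s:
V = [−fR + √((fR)² + 4 fR V_g)]/2 = [−124 + √(124² + 4×124×18.1)]/2 = 16 m/s
Subgeostrophic (V < V_g = 18.1 m/s), as expected around a low.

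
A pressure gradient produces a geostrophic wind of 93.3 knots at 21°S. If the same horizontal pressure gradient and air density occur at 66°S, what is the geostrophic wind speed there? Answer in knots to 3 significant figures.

With the same pressure gradient and density, V_g ∝ 1/f ∝ 1/sin φ.
V₂ = V₁ · sin φ₁ / sin φ₂ = 93.3 × sin 21° / sin 66°
V₂ = 93.3 × 0.3584/0.9135 = 36.6 knots

36.6 knots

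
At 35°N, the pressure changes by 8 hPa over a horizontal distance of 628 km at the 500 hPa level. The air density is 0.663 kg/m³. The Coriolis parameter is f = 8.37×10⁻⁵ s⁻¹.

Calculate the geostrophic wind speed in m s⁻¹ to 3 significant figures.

Pressure gradient: |∂P/∂n| = 800 Pa / 628000 m = 1.27×10⁻³ Pa/m
Geostrophic balance (pressure-gradient force = Coriolis force):
V_g = (1/(fρ)) |∂P/∂n| = 1.27×10⁻³ / (8.37×10⁻⁵ × 0.663) = 23.0 m/s

23.0 m s⁻¹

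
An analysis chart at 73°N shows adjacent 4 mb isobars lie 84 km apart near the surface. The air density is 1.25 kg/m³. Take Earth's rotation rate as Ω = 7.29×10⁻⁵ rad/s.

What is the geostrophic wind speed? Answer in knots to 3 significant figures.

53.1 knots

Coriolis parameter at 73°N:
f = 2Ω sin φ = 2 × 7.29×10⁻⁵ × sin 73° = 1.39×10⁻⁴ s⁻¹
Pressure gradient: |∂P/∂n| = 400 Pa / 84000 m = 4.76×10⁻³ Pa/m
Geostrophic balance (pressure-gradient force = Coriolis force):
V_g = (1/(fρ)) |∂P/∂n| = 4.76×10⁻³ / (1.39×10⁻⁴ × 1.25) = 27.3 m/s
Converting: 27.3 m/s × 1.944 = 53.1 knots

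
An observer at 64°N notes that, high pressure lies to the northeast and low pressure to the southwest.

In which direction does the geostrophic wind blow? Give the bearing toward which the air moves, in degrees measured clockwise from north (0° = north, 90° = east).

315°

The pressure-gradient force points toward the southwest (bearing 225°).
Geostrophic balance: in the Northern Hemisphere the Coriolis force deflects motion to the right, so the geostrophic wind blows 90° to the right of the pressure-gradient force (low pressure on the left).
Rotating 225° by 90° clockwise gives 315° — the wind blows toward the northwest.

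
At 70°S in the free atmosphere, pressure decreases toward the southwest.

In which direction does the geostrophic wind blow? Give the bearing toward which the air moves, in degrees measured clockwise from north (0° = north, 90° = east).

135°

The pressure-gradient force points toward the southwest (bearing 225°).
Geostrophic balance: in the Southern Hemisphere the Coriolis force deflects motion to the left, so the geostrophic wind blows 90° to the left of the pressure-gradient force (low pressure on the right).
Rotating 225° by 90° counterclockwise gives 135° — the wind blows toward the southeast.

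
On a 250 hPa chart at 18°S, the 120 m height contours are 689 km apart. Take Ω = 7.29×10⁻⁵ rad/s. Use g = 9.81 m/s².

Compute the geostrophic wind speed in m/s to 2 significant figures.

38 m/s

Coriolis parameter at 18°S:
f = 2Ω sin φ = 2 × 7.29×10⁻⁵ × sin 18° = 4.51×10⁻⁵ s⁻¹
Height gradient: |∂Z/∂n| = 120 m / 689000 m = 1.74×10⁻⁴
On a pressure surface, geostrophic balance gives V_g = (g/f)|∂Z/∂n|:
V_g = 9.81 × 1.74×10⁻⁴ / 4.51×10⁻⁵ = 37.9 m/s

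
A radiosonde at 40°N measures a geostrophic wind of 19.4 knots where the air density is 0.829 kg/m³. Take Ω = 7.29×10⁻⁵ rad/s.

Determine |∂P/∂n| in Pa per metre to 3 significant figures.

Coriolis parameter at 40°N:
f = 2Ω sin φ = 2 × 7.29×10⁻⁵ × sin 40° = 9.37×10⁻⁵ s⁻¹
Wind speed in SI: 19.4 knots = 9.98 m/s
Geostrophic balance rearranged: |∂P/∂n| = f ρ V_g
|∂P/∂n| = 9.37×10⁻⁵ × 0.829 × 9.98 = 7.75×10⁻⁴ Pa/m

7.75×10⁻⁴ Pa/m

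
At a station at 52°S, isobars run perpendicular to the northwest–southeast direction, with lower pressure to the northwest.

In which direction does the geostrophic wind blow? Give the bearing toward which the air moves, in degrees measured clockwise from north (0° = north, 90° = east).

225°

The pressure-gradient force points toward the northwest (bearing 315°).
Geostrophic balance: in the Southern Hemisphere the Coriolis force deflects motion to the left, so the geostrophic wind blows 90° to the left of the pressure-gradient force (low pressure on the right).
Rotating 315° by 90° counterclockwise gives 225° — the wind blows toward the southwest.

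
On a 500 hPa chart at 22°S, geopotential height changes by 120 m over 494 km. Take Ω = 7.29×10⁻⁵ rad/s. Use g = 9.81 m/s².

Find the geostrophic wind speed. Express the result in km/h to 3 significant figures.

Coriolis parameter at 22°S:
f = 2Ω sin φ = 2 × 7.29×10⁻⁵ × sin 22° = 5.46×10⁻⁵ s⁻¹
Height gradient: |∂Z/∂n| = 120 m / 494000 m = 2.43×10⁻⁴
On a pressure surface, geostrophic balance gives V_g = (g/f)|∂Z/∂n|:
V_g = 9.81 × 2.43×10⁻⁴ / 5.46×10⁻⁵ = 43.6 m/s
Converting: 43.6 m/s × 3.6 = 157 km/h

157 km/h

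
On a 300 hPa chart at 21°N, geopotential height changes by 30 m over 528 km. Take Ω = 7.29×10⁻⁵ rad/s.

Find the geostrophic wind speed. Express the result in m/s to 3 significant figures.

10.7 m/s

Coriolis parameter at 21°N:
f = 2Ω sin φ = 2 × 7.29×10⁻⁵ × sin 21° = 5.23×10⁻⁵ s⁻¹
Height gradient: |∂Z/∂n| = 30 m / 528000 m = 5.68×10⁻⁵
On a pressure surface, geostrophic balance gives V_g = (g/f)|∂Z/∂n|:
V_g = 9.81 × 5.68×10⁻⁵ / 5.23×10⁻⁵ = 10.7 m/s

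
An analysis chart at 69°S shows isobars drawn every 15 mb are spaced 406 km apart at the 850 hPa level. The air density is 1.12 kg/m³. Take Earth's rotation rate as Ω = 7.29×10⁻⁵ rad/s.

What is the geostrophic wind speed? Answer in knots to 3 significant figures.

47.1 knots

Coriolis parameter at 69°S:
f = 2Ω sin φ = 2 × 7.29×10⁻⁵ × sin 69° = 1.36×10⁻⁴ s⁻¹
Pressure gradient: |∂P/∂n| = 1500 Pa / 406000 m = 3.69×10⁻³ Pa/m
Geostrophic balance (pressure-gradient force = Coriolis force):
V_g = (1/(fρ)) |∂P/∂n| = 3.69×10⁻³ / (1.36×10⁻⁴ × 1.12) = 24.2 m/s
Converting: 24.2 m/s × 1.944 = 47.1 knots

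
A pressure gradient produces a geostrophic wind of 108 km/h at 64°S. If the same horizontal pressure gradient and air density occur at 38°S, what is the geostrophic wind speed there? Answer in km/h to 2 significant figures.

With the same pressure gradient and density, V_g ∝ 1/f ∝ 1/sin φ.
V₂ = V₁ · sin φ₁ / sin φ₂ = 108 × sin 64° / sin 38°
V₂ = 108 × 0.8988/0.6157 = 160 km/h

160 km/h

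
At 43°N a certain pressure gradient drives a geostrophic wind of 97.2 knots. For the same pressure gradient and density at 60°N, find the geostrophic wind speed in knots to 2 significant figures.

77 knots

With the same pressure gradient and density, V_g ∝ 1/f ∝ 1/sin φ.
V₂ = V₁ · sin φ₁ / sin φ₂ = 97.2 × sin 43° / sin 60°
V₂ = 97.2 × 0.6820/0.8660 = 77 knots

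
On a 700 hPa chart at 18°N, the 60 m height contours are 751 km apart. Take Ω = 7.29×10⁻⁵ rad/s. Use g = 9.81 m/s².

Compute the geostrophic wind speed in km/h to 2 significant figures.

63 km/h

Coriolis parameter at 18°N:
f = 2Ω sin φ = 2 × 7.29×10⁻⁵ × sin 18° = 4.51×10⁻⁵ s⁻¹
Height gradient: |∂Z/∂n| = 60 m / 751000 m = 7.99×10⁻⁵
On a pressure surface, geostrophic balance gives V_g = (g/f)|∂Z/∂n|:
V_g = 9.81 × 7.99×10⁻⁵ / 4.51×10⁻⁵ = 17.4 m/s
Converting: 17.4 m/s × 3.6 = 63 km/h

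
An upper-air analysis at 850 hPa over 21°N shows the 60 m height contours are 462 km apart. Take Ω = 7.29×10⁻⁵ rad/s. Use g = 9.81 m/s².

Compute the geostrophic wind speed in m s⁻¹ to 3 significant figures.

Coriolis parameter at 21°N:
f = 2Ω sin φ = 2 × 7.29×10⁻⁵ × sin 21° = 5.23×10⁻⁵ s⁻¹
Height gradient: |∂Z/∂n| = 60 m / 462000 m = 1.30×10⁻⁴
On a pressure surface, geostrophic balance gives V_g = (g/f)|∂Z/∂n|:
V_g = 9.81 × 1.30×10⁻⁴ / 5.23×10⁻⁵ = 24.4 m/s

24.4 m s⁻¹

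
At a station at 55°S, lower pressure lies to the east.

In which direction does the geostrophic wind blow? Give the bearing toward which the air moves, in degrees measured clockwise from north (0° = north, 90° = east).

The pressure-gradient force points toward the east (bearing 090°).
Geostrophic balance: in the Southern Hemisphere the Coriolis force deflects motion to the left, so the geostrophic wind blows 90° to the left of the pressure-gradient force (low pressure on the right).
Rotating 090° by 90° counterclockwise gives 000° — the wind blows toward the north.

000°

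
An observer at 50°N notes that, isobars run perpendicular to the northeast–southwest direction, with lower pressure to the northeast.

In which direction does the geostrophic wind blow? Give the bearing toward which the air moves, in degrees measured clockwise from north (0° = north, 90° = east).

135°

The pressure-gradient force points toward the northeast (bearing 045°).
Geostrophic balance: in the Northern Hemisphere the Coriolis force deflects motion to the right, so the geostrophic wind blows 90° to the right of the pressure-gradient force (low pressure on the left).
Rotating 045° by 90° clockwise gives 135° — the wind blows toward the southeast.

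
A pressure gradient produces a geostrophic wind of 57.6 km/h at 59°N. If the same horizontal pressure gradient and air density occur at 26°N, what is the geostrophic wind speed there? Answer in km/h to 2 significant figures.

110 km/h

With the same pressure gradient and density, V_g ∝ 1/f ∝ 1/sin φ.
V₂ = V₁ · sin φ₁ / sin φ₂ = 57.6 × sin 59° / sin 26°
V₂ = 57.6 × 0.8572/0.4384 = 110 km/h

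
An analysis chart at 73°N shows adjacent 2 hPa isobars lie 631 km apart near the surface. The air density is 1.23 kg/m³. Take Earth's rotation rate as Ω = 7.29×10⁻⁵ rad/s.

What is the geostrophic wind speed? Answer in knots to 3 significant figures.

3.59 knots

Coriolis parameter at 73°N:
f = 2Ω sin φ = 2 × 7.29×10⁻⁵ × sin 73° = 1.39×10⁻⁴ s⁻¹
Pressure gradient: |∂P/∂n| = 200 Pa / 631000 m = 3.17×10⁻⁴ Pa/m
Geostrophic balance (pressure-gradient force = Coriolis force):
V_g = (1/(fρ)) |∂P/∂n| = 3.17×10⁻⁴ / (1.39×10⁻⁴ × 1.23) = 1.85 m/s
Converting: 1.85 m/s × 1.944 = 3.59 knots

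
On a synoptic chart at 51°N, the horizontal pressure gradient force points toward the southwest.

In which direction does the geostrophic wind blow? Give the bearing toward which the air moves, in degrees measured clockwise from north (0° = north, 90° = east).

The pressure-gradient force points toward the southwest (bearing 225°).
Geostrophic balance: in the Northern Hemisphere the Coriolis force deflects motion to the right, so the geostrophic wind blows 90° to the right of the pressure-gradient force (low pressure on the left).
Rotating 225° by 90° clockwise gives 315° — the wind blows toward the northwest.

315°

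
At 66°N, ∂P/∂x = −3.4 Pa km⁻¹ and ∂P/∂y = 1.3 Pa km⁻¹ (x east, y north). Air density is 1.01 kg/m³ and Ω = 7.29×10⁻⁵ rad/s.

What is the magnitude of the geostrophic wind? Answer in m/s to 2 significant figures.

27 m/s

Coriolis parameter at 66°N:
f = 2Ω sin φ = 2 × 7.29×10⁻⁵ × sin 66° = 1.33×10⁻⁴ s⁻¹
Component geostrophic relations (x east, y north):
u_g = −(1/(fρ)) ∂P/∂y,  v_g = (1/(fρ)) ∂P/∂x
u_g = −(1.3×10⁻³)/(1.33×10⁻⁴ × 1.01) = −9.66 m/s;  v_g = (−3.4×10⁻³)/(1.33×10⁻⁴ × 1.01) = −25.3 m/s
|V_g| = √(u_g² + v_g²) = 27.1 m/s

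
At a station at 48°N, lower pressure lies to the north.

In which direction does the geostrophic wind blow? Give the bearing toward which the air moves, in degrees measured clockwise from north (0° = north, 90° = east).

The pressure-gradient force points toward the north (bearing 000°).
Geostrophic balance: in the Northern Hemisphere the Coriolis force deflects motion to the right, so the geostrophic wind blows 90° to the right of the pressure-gradient force (low pressure on the left).
Rotating 000° by 90° clockwise gives 090° — the wind blows toward the east.

090°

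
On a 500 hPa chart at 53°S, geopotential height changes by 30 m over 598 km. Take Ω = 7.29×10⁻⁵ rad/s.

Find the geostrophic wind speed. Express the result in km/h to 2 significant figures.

15 km/h

Coriolis parameter at 53°S:
f = 2Ω sin φ = 2 × 7.29×10⁻⁵ × sin 53° = 1.16×10⁻⁴ s⁻¹
Height gradient: |∂Z/∂n| = 30 m / 598000 m = 5.02×10⁻⁵
On a pressure surface, geostrophic balance gives V_g = (g/f)|∂Z/∂n|:
V_g = 9.81 × 5.02×10⁻⁵ / 1.16×10⁻⁴ = 4.23 m/s
Converting: 4.23 m/s × 3.6 = 15 km/h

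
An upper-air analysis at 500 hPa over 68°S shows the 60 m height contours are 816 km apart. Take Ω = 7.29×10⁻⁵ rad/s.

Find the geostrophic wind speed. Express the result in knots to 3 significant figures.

10.4 knots

Coriolis parameter at 68°S:
f = 2Ω sin φ = 2 × 7.29×10⁻⁵ × sin 68° = 1.35×10⁻⁴ s⁻¹
Height gradient: |∂Z/∂n| = 60 m / 816000 m = 7.35×10⁻⁵
On a pressure surface, geostrophic balance gives V_g = (g/f)|∂Z/∂n|:
V_g = 9.81 × 7.35×10⁻⁵ / 1.35×10⁻⁴ = 5.34 m/s
Converting: 5.34 m/s × 1.944 = 10.4 knots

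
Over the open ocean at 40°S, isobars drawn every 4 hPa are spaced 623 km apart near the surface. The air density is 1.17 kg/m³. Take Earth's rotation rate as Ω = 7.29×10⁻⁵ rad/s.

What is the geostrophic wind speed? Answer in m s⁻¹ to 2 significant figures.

Coriolis parameter at 40°S:
f = 2Ω sin φ = 2 × 7.29×10⁻⁵ × sin 40° = 9.37×10⁻⁵ s⁻¹
Pressure gradient: |∂P/∂n| = 400 Pa / 623000 m = 6.42×10⁻⁴ Pa/m
Geostrophic balance (pressure-gradient force = Coriolis force):
V_g = (1/(fρ)) |∂P/∂n| = 6.42×10⁻⁴ / (9.37×10⁻⁵ × 1.17) = 5.86 m/s

5.9 m s⁻¹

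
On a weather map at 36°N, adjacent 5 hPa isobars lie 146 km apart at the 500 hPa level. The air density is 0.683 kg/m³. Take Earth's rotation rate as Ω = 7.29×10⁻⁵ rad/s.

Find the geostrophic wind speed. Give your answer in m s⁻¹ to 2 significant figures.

59 m s⁻¹

Coriolis parameter at 36°N:
f = 2Ω sin φ = 2 × 7.29×10⁻⁵ × sin 36° = 8.57×10⁻⁵ s⁻¹
Pressure gradient: |∂P/∂n| = 500 Pa / 146000 m = 3.42×10⁻³ Pa/m
Geostrophic balance (pressure-gradient force = Coriolis force):
V_g = (1/(fρ)) |∂P/∂n| = 3.42×10⁻³ / (8.57×10⁻⁵ × 0.683) = 58.5 m/s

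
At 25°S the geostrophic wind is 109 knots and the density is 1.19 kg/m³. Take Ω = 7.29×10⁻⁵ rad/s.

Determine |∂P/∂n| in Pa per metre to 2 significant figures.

4.1×10⁻³ Pa/m

Coriolis parameter at 25°S:
f = 2Ω sin φ = 2 × 7.29×10⁻⁵ × sin 25° = 6.16×10⁻⁵ s⁻¹
Wind speed in SI: 109 knots = 56.1 m/s
Geostrophic balance rearranged: |∂P/∂n| = f ρ V_g
|∂P/∂n| = 6.16×10⁻⁵ × 1.19 × 56.1 = 4.11×10⁻³ Pa/m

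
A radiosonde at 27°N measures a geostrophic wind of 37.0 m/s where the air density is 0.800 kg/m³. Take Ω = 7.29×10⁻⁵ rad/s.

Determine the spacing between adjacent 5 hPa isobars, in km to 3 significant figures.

Coriolis parameter at 27°N:
f = 2Ω sin φ = 2 × 7.29×10⁻⁵ × sin 27° = 6.62×10⁻⁵ s⁻¹
Geostrophic balance rearranged: |∂P/∂n| = f ρ V_g
|∂P/∂n| = 6.62×10⁻⁵ × 0.800 × 37.0 = 1.96×10⁻³ Pa/m
Isobar spacing: Δn = ΔP/|∂P/∂n| = 500 Pa / 1.96×10⁻³ Pa/m = 255196 m ≈ 255 km

255 km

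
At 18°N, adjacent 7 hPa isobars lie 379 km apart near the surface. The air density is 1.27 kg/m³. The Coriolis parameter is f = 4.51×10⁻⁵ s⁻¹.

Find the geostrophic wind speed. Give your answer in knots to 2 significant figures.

Pressure gradient: |∂P/∂n| = 700 Pa / 379000 m = 1.85×10⁻³ Pa/m
Geostrophic balance (pressure-gradient force = Coriolis force):
V_g = (1/(fρ)) |∂P/∂n| = 1.85×10⁻³ / (4.51×10⁻⁵ × 1.27) = 32.2 m/s
Converting: 32.2 m/s × 1.944 = 63 knots

63 knots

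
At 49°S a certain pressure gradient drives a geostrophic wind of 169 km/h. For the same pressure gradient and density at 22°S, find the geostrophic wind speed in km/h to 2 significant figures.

340 km/h

With the same pressure gradient and density, V_g ∝ 1/f ∝ 1/sin φ.
V₂ = V₁ · sin φ₁ / sin φ₂ = 169 × sin 49° / sin 22°
V₂ = 169 × 0.7547/0.3746 = 340 km/h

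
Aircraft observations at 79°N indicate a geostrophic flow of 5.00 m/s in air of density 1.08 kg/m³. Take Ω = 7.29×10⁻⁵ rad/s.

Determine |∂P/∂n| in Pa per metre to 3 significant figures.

Coriolis parameter at 79°N:
f = 2Ω sin φ = 2 × 7.29×10⁻⁵ × sin 79° = 1.43×10⁻⁴ s⁻¹
Geostrophic balance rearranged: |∂P/∂n| = f ρ V_g
|∂P/∂n| = 1.43×10⁻⁴ × 1.08 × 5.00 = 7.73×10⁻⁴ Pa/m

7.73×10⁻⁴ Pa/m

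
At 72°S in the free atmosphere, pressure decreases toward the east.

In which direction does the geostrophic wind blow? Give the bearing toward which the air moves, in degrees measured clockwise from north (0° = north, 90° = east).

The pressure-gradient force points toward the east (bearing 090°).
Geostrophic balance: in the Southern Hemisphere the Coriolis force deflects motion to the left, so the geostrophic wind blows 90° to the left of the pressure-gradient force (low pressure on the right).
Rotating 090° by 90° counterclockwise gives 000° — the wind blows toward the north.

000°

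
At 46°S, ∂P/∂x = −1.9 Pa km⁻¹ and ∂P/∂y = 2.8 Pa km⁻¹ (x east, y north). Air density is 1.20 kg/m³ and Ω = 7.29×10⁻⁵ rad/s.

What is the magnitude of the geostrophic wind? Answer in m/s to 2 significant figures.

Coriolis parameter at 46°S:
f = 2Ω sin φ = 2 × 7.29×10⁻⁵ × sin 46° = 1.05×10⁻⁴ s⁻¹
In the Southern Hemisphere f is negative: f = −1.05×10⁻⁴ s⁻¹.
Component geostrophic relations (x east, y north):
u_g = −(1/(fρ)) ∂P/∂y,  v_g = (1/(fρ)) ∂P/∂x
u_g = −(2.8×10⁻³)/(−1.05×10⁻⁴ × 1.20) = 22.2 m/s;  v_g = (−1.9×10⁻³)/(−1.05×10⁻⁴ × 1.20) = 15.1 m/s
|V_g| = √(u_g² + v_g²) = 26.9 m/s

27 m/s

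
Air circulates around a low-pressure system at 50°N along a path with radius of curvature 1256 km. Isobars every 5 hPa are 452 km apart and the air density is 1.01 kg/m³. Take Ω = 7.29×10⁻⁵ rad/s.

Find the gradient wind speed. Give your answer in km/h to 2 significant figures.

33 km/h

Coriolis parameter at 50°N:
f = 2Ω sin φ = 2 × 7.29×10⁻⁵ × sin 50° = 1.12×10⁻⁴ s⁻¹
Pressure gradient: |∂P/∂n| = 500 Pa / 452000 m = 1.11×10⁻³ Pa/m
Geostrophic speed: V_g = |∂P/∂n|/(fρ) = 1.11×10⁻³/(1.12×10⁻⁴ × 1.01) = 9.81 m/s
Around a low, centrifugal force acts outward with Coriolis, so pressure-gradient force balances both:
(1/ρ)|∂P/∂n| = fV + V²/R  →  V² + fR·V − fR·V_g = 0
With fR = 1.12×10⁻⁴ × 1256×10³ m = 140 m/s:
V = [−fR + √((fR)² + 4 fR V_g)]/2 = [−140 + √(140² + 4×140×9.81)]/2 = 9.2 m/s
Subgeostrophic (V < V_g = 9.81 m/s), as expected around a low.
Converting: 9.2 m/s × 3.6 = 33 km/h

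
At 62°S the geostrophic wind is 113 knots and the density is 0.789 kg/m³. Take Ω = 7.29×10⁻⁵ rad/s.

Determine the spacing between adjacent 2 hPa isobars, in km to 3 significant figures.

33.9 km

Coriolis parameter at 62°S:
f = 2Ω sin φ = 2 × 7.29×10⁻⁵ × sin 62° = 1.29×10⁻⁴ s⁻¹
Wind speed in SI: 113 knots = 58.1 m/s
Geostrophic balance rearranged: |∂P/∂n| = f ρ V_g
|∂P/∂n| = 1.29×10⁻⁴ × 0.789 × 58.1 = 5.90×10⁻³ Pa/m
Isobar spacing: Δn = ΔP/|∂P/∂n| = 200 Pa / 5.90×10⁻³ Pa/m = 33872 m ≈ 33.9 km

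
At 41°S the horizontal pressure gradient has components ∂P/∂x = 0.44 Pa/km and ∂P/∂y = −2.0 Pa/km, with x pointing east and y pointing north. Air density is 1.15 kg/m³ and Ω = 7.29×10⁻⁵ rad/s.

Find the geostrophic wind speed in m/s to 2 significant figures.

19 m/s

Coriolis parameter at 41°S:
f = 2Ω sin φ = 2 × 7.29×10⁻⁵ × sin 41° = 9.57×10⁻⁵ s⁻¹
In the Southern Hemisphere f is negative: f = −9.57×10⁻⁵ s⁻¹.
Component geostrophic relations (x east, y north):
u_g = −(1/(fρ)) ∂P/∂y,  v_g = (1/(fρ)) ∂P/∂x
u_g = −(−2.0×10⁻³)/(−9.57×10⁻⁵ × 1.15) = −18.2 m/s;  v_g = (0.44×10⁻³)/(−9.57×10⁻⁵ × 1.15) = −4.00 m/s
|V_g| = √(u_g² + v_g²) = 18.6 m/s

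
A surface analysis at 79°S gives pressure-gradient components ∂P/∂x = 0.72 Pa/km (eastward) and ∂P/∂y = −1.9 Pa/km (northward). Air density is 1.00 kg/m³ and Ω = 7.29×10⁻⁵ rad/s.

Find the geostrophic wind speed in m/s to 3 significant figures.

14.2 m/s

Coriolis parameter at 79°S:
f = 2Ω sin φ = 2 × 7.29×10⁻⁵ × sin 79° = 1.43×10⁻⁴ s⁻¹
In the Southern Hemisphere f is negative: f = −1.43×10⁻⁴ s⁻¹.
Component geostrophic relations (x east, y north):
u_g = −(1/(fρ)) ∂P/∂y,  v_g = (1/(fρ)) ∂P/∂x
u_g = −(−1.9×10⁻³)/(−1.43×10⁻⁴ × 1.00) = −13.3 m/s;  v_g = (0.72×10⁻³)/(−1.43×10⁻⁴ × 1.00) = −5.03 m/s
|V_g| = √(u_g² + v_g²) = 14.2 m/s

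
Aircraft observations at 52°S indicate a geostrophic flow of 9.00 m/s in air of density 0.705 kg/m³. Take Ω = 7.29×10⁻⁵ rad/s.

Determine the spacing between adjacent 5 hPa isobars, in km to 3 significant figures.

Coriolis parameter at 52°S:
f = 2Ω sin φ = 2 × 7.29×10⁻⁵ × sin 52° = 1.15×10⁻⁴ s⁻¹
Geostrophic balance rearranged: |∂P/∂n| = f ρ V_g
|∂P/∂n| = 1.15×10⁻⁴ × 0.705 × 9.00 = 7.29×10⁻⁴ Pa/m
Isobar spacing: Δn = ΔP/|∂P/∂n| = 500 Pa / 7.29×10⁻⁴ Pa/m = 685881 m ≈ 686 km

686 km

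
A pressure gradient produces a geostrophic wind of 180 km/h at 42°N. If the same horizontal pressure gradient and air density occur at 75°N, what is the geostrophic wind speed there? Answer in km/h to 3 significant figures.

With the same pressure gradient and density, V_g ∝ 1/f ∝ 1/sin φ.
V₂ = V₁ · sin φ₁ / sin φ₂ = 180 × sin 42° / sin 75°
V₂ = 180 × 0.6691/0.9659 = 125 km/h

125 km/h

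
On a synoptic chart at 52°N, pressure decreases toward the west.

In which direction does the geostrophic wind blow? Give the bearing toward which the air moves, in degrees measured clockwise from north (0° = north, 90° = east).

The pressure-gradient force points toward the west (bearing 270°).
Geostrophic balance: in the Northern Hemisphere the Coriolis force deflects motion to the right, so the geostrophic wind blows 90° to the right of the pressure-gradient force (low pressure on the left).
Rotating 270° by 90° clockwise gives 000° — the wind blows toward the north.

000°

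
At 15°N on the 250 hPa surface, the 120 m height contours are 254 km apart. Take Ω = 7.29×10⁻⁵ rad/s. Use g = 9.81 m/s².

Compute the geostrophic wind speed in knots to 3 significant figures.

Coriolis parameter at 15°N:
f = 2Ω sin φ = 2 × 7.29×10⁻⁵ × sin 15° = 3.77×10⁻⁵ s⁻¹
Height gradient: |∂Z/∂n| = 120 m / 254000 m = 4.72×10⁻⁴
On a pressure surface, geostrophic balance gives V_g = (g/f)|∂Z/∂n|:
V_g = 9.81 × 4.72×10⁻⁴ / 3.77×10⁻⁵ = 123 m/s
Converting: 123 m/s × 1.944 = 239 knots

239 knots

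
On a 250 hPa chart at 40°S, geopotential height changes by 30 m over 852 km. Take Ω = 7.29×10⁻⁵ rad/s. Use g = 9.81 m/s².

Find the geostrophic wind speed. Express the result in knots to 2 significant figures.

7.2 knots

Coriolis parameter at 40°S:
f = 2Ω sin φ = 2 × 7.29×10⁻⁵ × sin 40° = 9.37×10⁻⁵ s⁻¹
Height gradient: |∂Z/∂n| = 30 m / 852000 m = 3.52×10⁻⁵
On a pressure surface, geostrophic balance gives V_g = (g/f)|∂Z/∂n|:
V_g = 9.81 × 3.52×10⁻⁵ / 9.37×10⁻⁵ = 3.69 m/s
Converting: 3.69 m/s × 1.944 = 7.2 knots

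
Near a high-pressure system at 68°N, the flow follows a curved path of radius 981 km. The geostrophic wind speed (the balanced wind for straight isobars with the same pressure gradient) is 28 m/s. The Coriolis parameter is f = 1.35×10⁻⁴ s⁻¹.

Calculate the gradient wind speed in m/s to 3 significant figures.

40.2 m/s

Around a high, pressure-gradient force acts outward with centrifugal, so Coriolis balances both:
fV = (1/ρ)|∂P/∂n| + V²/R  →  V² − fR·V + fR·V_g = 0
With fR = 1.35×10⁻⁴ × 981×10³ m = 132 m/s:
V = [fR − √((fR)² − 4 fR V_g)]/2 = [132 − √(132² − 4×132×28)]/2 = 40.2 m/s
Supergeostrophic (V > V_g = 28 m/s), as expected around a high.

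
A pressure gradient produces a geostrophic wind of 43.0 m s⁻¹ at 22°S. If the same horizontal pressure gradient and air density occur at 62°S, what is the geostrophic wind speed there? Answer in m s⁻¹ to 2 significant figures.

18 m s⁻¹

With the same pressure gradient and density, V_g ∝ 1/f ∝ 1/sin φ.
V₂ = V₁ · sin φ₁ / sin φ₂ = 43.0 × sin 22° / sin 62°
V₂ = 43.0 × 0.3746/0.8829 = 18 m s⁻¹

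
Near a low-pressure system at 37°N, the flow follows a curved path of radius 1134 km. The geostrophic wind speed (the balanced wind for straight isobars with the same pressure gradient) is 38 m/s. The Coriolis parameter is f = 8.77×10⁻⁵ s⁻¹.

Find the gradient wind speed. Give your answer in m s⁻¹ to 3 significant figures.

Around a low, centrifugal force acts outward with Coriolis, so pressure-gradient force balances both:
(1/ρ)|∂P/∂n| = fV + V²/R  →  V² + fR·V − fR·V_g = 0
With fR = 8.77×10⁻⁵ × 1134×10³ m = 99.5 m/s:
V = [−fR + √((fR)² + 4 fR V_g)]/2 = [−99.5 + √(99.5² + 4×99.5×38)]/2 = 29.3 m/s
Subgeostrophic (V < V_g = 38 m/s), as expected around a low.

29.3 m s⁻¹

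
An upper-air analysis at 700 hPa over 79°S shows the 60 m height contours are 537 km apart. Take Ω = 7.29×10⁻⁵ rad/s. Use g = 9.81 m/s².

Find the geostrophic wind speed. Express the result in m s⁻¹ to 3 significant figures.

7.66 m s⁻¹

Coriolis parameter at 79°S:
f = 2Ω sin φ = 2 × 7.29×10⁻⁵ × sin 79° = 1.43×10⁻⁴ s⁻¹
Height gradient: |∂Z/∂n| = 60 m / 537000 m = 1.12×10⁻⁴
On a pressure surface, geostrophic balance gives V_g = (g/f)|∂Z/∂n|:
V_g = 9.81 × 1.12×10⁻⁴ / 1.43×10⁻⁴ = 7.66 m/s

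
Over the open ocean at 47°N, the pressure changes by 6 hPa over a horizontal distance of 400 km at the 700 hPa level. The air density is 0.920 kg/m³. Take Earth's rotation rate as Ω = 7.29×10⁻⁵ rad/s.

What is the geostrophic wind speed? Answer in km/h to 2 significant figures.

Coriolis parameter at 47°N:
f = 2Ω sin φ = 2 × 7.29×10⁻⁵ × sin 47° = 1.07×10⁻⁴ s⁻¹
Pressure gradient: |∂P/∂n| = 600 Pa / 400000 m = 1.50×10⁻³ Pa/m
Geostrophic balance (pressure-gradient force = Coriolis force):
V_g = (1/(fρ)) |∂P/∂n| = 1.50×10⁻³ / (1.07×10⁻⁴ × 0.920) = 15.3 m/s
Converting: 15.3 m/s × 3.6 = 55 km/h

55 km/h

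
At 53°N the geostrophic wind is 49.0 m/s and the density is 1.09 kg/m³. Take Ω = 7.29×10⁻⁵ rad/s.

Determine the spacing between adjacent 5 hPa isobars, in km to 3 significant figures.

Coriolis parameter at 53°N:
f = 2Ω sin φ = 2 × 7.29×10⁻⁵ × sin 53° = 1.16×10⁻⁴ s⁻¹
Geostrophic balance rearranged: |∂P/∂n| = f ρ V_g
|∂P/∂n| = 1.16×10⁻⁴ × 1.09 × 49.0 = 6.22×10⁻³ Pa/m
Isobar spacing: Δn = ΔP/|∂P/∂n| = 500 Pa / 6.22×10⁻³ Pa/m = 80397 m ≈ 80.4 km

80.4 km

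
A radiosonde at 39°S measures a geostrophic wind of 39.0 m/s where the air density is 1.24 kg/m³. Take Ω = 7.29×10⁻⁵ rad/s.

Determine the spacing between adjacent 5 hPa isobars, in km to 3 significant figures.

Coriolis parameter at 39°S:
f = 2Ω sin φ = 2 × 7.29×10⁻⁵ × sin 39° = 9.18×10⁻⁵ s⁻¹
Geostrophic balance rearranged: |∂P/∂n| = f ρ V_g
|∂P/∂n| = 9.18×10⁻⁵ × 1.24 × 39.0 = 4.44×10⁻³ Pa/m
Isobar spacing: Δn = ΔP/|∂P/∂n| = 500 Pa / 4.44×10⁻³ Pa/m = 112682 m ≈ 113 km

113 km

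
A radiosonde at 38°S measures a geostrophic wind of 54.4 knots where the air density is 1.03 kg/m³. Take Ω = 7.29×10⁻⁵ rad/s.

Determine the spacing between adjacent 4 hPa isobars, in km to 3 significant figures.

Coriolis parameter at 38°S:
f = 2Ω sin φ = 2 × 7.29×10⁻⁵ × sin 38° = 8.98×10⁻⁵ s⁻¹
Wind speed in SI: 54.4 knots = 28.0 m/s
Geostrophic balance rearranged: |∂P/∂n| = f ρ V_g
|∂P/∂n| = 8.98×10⁻⁵ × 1.03 × 28.0 = 2.59×10⁻³ Pa/m
Isobar spacing: Δn = ΔP/|∂P/∂n| = 400 Pa / 2.59×10⁻³ Pa/m = 154592 m ≈ 155 km

155 km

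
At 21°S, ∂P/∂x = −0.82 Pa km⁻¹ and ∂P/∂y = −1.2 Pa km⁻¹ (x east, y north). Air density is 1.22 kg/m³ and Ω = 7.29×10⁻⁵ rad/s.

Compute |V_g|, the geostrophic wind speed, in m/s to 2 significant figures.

23 m/s

Coriolis parameter at 21°S:
f = 2Ω sin φ = 2 × 7.29×10⁻⁵ × sin 21° = 5.23×10⁻⁵ s⁻¹
In the Southern Hemisphere f is negative: f = −5.23×10⁻⁵ s⁻¹.
Component geostrophic relations (x east, y north):
u_g = −(1/(fρ)) ∂P/∂y,  v_g = (1/(fρ)) ∂P/∂x
u_g = −(−1.2×10⁻³)/(−5.23×10⁻⁵ × 1.22) = −18.8 m/s;  v_g = (−0.82×10⁻³)/(−5.23×10⁻⁵ × 1.22) = 12.9 m/s
|V_g| = √(u_g² + v_g²) = 22.8 m/s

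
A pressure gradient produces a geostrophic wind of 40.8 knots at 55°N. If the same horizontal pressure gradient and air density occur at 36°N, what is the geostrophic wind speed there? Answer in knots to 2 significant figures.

57 knots

With the same pressure gradient and density, V_g ∝ 1/f ∝ 1/sin φ.
V₂ = V₁ · sin φ₁ / sin φ₂ = 40.8 × sin 55° / sin 36°
V₂ = 40.8 × 0.8192/0.5878 = 57 knots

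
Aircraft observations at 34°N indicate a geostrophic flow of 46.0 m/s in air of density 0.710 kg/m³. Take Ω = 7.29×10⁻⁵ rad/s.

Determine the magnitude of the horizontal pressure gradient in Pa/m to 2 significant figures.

Coriolis parameter at 34°N:
f = 2Ω sin φ = 2 × 7.29×10⁻⁵ × sin 34° = 8.15×10⁻⁵ s⁻¹
Geostrophic balance rearranged: |∂P/∂n| = f ρ V_g
|∂P/∂n| = 8.15×10⁻⁵ × 0.710 × 46.0 = 2.66×10⁻³ Pa/m

2.7×10⁻³ Pa/m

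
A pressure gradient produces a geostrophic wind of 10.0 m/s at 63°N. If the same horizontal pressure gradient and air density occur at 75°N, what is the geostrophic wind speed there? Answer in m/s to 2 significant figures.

9.2 m/s

With the same pressure gradient and density, V_g ∝ 1/f ∝ 1/sin φ.
V₂ = V₁ · sin φ₁ / sin φ₂ = 10.0 × sin 63° / sin 75°
V₂ = 10.0 × 0.8910/0.9659 = 9.2 m/s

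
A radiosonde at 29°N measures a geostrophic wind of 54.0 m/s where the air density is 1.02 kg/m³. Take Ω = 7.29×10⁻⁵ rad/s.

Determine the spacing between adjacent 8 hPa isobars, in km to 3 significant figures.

Coriolis parameter at 29°N:
f = 2Ω sin φ = 2 × 7.29×10⁻⁵ × sin 29° = 7.07×10⁻⁵ s⁻¹
Geostrophic balance rearranged: |∂P/∂n| = f ρ V_g
|∂P/∂n| = 7.07×10⁻⁵ × 1.02 × 54.0 = 3.89×10⁻³ Pa/m
Isobar spacing: Δn = ΔP/|∂P/∂n| = 800 Pa / 3.89×10⁻³ Pa/m = 205479 m ≈ 205 km

205 km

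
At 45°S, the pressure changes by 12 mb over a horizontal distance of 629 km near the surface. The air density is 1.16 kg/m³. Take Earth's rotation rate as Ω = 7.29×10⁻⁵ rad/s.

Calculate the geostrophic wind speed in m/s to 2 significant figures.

Coriolis parameter at 45°S:
f = 2Ω sin φ = 2 × 7.29×10⁻⁵ × sin 45° = 1.03×10⁻⁴ s⁻¹
Pressure gradient: |∂P/∂n| = 1200 Pa / 629000 m = 1.91×10⁻³ Pa/m
Geostrophic balance (pressure-gradient force = Coriolis force):
V_g = (1/(fρ)) |∂P/∂n| = 1.91×10⁻³ / (1.03×10⁻⁴ × 1.16) = 16.0 m/s

16 m/s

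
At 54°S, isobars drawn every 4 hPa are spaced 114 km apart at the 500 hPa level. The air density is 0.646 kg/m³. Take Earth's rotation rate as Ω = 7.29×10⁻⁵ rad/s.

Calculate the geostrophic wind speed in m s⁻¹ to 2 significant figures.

Coriolis parameter at 54°S:
f = 2Ω sin φ = 2 × 7.29×10⁻⁵ × sin 54° = 1.18×10⁻⁴ s⁻¹
Pressure gradient: |∂P/∂n| = 400 Pa / 114000 m = 3.51×10⁻³ Pa/m
Geostrophic balance (pressure-gradient force = Coriolis force):
V_g = (1/(fρ)) |∂P/∂n| = 3.51×10⁻³ / (1.18×10⁻⁴ × 0.646) = 46.0 m/s

46 m s⁻¹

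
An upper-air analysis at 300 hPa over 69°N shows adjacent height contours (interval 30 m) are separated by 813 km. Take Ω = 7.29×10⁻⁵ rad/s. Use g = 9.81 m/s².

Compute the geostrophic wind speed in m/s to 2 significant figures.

Coriolis parameter at 69°N:
f = 2Ω sin φ = 2 × 7.29×10⁻⁵ × sin 69° = 1.36×10⁻⁴ s⁻¹
Height gradient: |∂Z/∂n| = 30 m / 813000 m = 3.69×10⁻⁵
On a pressure surface, geostrophic balance gives V_g = (g/f)|∂Z/∂n|:
V_g = 9.81 × 3.69×10⁻⁵ / 1.36×10⁻⁴ = 2.66 m/s

2.7 m/s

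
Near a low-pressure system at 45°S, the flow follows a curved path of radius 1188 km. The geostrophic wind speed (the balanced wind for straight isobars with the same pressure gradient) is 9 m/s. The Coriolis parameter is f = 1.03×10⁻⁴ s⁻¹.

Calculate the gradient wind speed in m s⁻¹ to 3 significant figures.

8.42 m s⁻¹

Around a low, centrifugal force acts outward with Coriolis, so pressure-gradient force balances both:
(1/ρ)|∂P/∂n| = fV + V²/R  →  V² + fR·V − fR·V_g = 0
With fR = 1.03×10⁻⁴ × 1188×10³ m = 122 m/s:
V = [−fR + √((fR)² + 4 fR V_g)]/2 = [−122 + √(122² + 4×122×9)]/2 = 8.42 m/s
Subgeostrophic (V < V_g = 9 m/s), as expected around a low.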